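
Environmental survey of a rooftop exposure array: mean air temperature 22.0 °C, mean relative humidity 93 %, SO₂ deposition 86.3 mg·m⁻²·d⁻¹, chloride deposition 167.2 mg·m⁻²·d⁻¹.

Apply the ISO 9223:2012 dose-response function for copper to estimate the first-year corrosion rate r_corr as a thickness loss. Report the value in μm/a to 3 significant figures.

r_corr = 4.98 μm/a

copper: f(T) = -0.080·(T−10) [T>10 °C] = -0.9600
  SO₂ term: 0.0053·86.3^0.26·exp(0.059·93-0.9600) = 1.562
  Cl⁻ term: 0.01025·167.2^0.27·exp(0.036·93+0.049·22.0) = 3.413
  sum: 1.562 + 3.413 → r_corr = 4.975 μm/a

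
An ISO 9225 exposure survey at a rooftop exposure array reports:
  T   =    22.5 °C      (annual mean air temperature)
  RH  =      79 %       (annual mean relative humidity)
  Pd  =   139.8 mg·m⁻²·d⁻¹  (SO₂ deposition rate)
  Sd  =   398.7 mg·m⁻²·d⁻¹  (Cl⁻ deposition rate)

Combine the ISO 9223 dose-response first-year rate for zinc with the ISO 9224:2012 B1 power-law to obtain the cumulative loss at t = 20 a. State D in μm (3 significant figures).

zinc: temperature factor f = -0.071·(12.5) = -0.8875
  SO₂ term: 0.0129·139.8^0.44·exp(0.046·79-0.8875) = 1.768
  Cl⁻ term: 0.0175·398.7^0.57·exp(0.008·79+0.085·22.5) = 6.768
  r_corr = 1.768 + 6.768 = 8.536 μm/a
Power-law: D(20) = r_corr · 20^0.813
  D(20) = 8.536 × 20^0.813 = 8.536 × 11.42 = 97.49 μm

D(20) = 97.5 μm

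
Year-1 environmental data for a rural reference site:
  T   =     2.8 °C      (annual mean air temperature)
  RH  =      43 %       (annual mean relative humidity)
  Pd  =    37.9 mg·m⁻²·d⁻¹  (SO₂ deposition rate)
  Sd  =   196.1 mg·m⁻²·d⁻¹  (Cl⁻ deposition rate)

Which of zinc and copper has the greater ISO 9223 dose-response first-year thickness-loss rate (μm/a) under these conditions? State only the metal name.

zinc

zinc: f(T) = +0.038·(T−10) [T≤10 °C] = -0.2736
  SO₂ term: 0.0129·37.9^0.44·exp(0.046·43-0.2736) = 0.3511
  Cl⁻ term: 0.0175·196.1^0.57·exp(0.008·43+0.085·2.8) = 0.6346
  r_corr = 0.3511 + 0.6346 = 0.9857 μm/a
copper: f(T) = +0.126·(T−10) [T≤10 °C] = -0.9072
  Pd branch = 0.0053·Pd^0.26·e^(0.059·RH+f) = 0.06959 μm/a
  Sd branch = 0.01025·Sd^0.27·e^(0.036·RH+0.049·T) = 0.2299 μm/a
  sum: 0.06959 + 0.2299 → r_corr = 0.2995 μm/a
Ordering by μm/a: zinc (0.986) > copper (0.3)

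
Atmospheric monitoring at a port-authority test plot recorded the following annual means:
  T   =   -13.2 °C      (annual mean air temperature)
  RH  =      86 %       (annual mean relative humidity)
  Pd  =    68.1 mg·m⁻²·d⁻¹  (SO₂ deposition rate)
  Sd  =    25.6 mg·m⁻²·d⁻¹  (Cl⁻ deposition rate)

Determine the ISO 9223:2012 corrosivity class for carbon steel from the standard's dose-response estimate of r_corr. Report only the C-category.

C2

carbon steel: temperature factor f = +0.150·(-23.2) = -3.4800
  SO₂ term: 1.77·68.1^0.52·exp(0.02·86-3.4800) = 2.734
  Sd branch = 0.102·Sd^0.62·e^(0.033·RH+0.04·T) = 7.672 μm/a
  sum: 2.734 + 7.672 → r_corr = 10.41 μm/a
ISO 9223 Table 2 (carbon steel): 1.3 < 10.4 ≤ 25 μm/a ⇒ C2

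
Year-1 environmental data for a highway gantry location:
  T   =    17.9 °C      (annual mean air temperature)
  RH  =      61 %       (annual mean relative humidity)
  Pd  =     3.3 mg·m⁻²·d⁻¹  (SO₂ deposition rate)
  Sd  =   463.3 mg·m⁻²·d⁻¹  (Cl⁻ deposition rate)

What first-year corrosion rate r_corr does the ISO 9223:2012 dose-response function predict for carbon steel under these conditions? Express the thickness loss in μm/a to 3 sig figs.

carbon steel: T>10 °C ⇒ hinge -0.054·(17.9−10) = -0.4266
  sulphur-dioxide contribution → 7.281 μm/a
  chloride contribution → 70.25 μm/a
  total first-year rate 77.53 μm/a

r_corr = 77.5 μm/a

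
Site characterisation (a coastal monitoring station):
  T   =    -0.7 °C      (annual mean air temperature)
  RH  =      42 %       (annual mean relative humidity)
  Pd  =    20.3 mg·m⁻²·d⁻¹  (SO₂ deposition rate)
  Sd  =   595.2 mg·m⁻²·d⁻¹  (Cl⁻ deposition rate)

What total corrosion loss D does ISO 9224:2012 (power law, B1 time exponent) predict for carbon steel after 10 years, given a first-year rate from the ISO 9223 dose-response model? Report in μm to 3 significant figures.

carbon steel: T≤10 °C ⇒ hinge +0.150·(-0.7−10) = -1.6050
  sulphur-dioxide contribution → 3.941 μm/a
  chloride contribution → 20.83 μm/a
  total first-year rate 24.77 μm/a
ISO 9224: D(t) = r_corr · t^b with b = 0.523 (carbon steel, B1)
  D(10) = 24.77 × 10^0.523 = 24.77 × 3.334 = 82.59 μm

D(10) = 82.6 μm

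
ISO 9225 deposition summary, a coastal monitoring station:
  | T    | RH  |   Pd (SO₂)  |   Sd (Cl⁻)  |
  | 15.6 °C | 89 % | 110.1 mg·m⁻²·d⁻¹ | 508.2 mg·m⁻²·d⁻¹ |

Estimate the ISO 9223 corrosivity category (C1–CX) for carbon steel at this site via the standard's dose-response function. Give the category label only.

carbon steel: f(T) = -0.054·(T−10) [T>10 °C] = -0.3024
  SO₂ term: 1.77·110.1^0.52·exp(0.02·89-0.3024) = 89.42
  Sd branch = 0.102·Sd^0.62·e^(0.033·RH+0.04·T) = 170.9 μm/a
  sum: 89.42 + 170.9 → r_corr = 260.4 μm/a
260 μm/a falls in (200, 700] for carbon steel → category CX

CX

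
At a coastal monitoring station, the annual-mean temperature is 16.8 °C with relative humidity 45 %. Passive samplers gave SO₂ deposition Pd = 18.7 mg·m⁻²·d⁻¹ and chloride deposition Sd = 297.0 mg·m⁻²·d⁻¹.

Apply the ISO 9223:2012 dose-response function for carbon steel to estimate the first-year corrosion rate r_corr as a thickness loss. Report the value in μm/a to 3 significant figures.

r_corr = 43.9 μm/a

carbon steel: T>10 °C ⇒ hinge -0.054·(16.8−10) = -0.3672
  SO₂ term: 1.77·18.7^0.52·exp(0.02·45-0.3672) = 13.83
  Sd branch = 0.102·Sd^0.62·e^(0.033·RH+0.04·T) = 30.09 μm/a
  sum: 13.83 + 30.09 → r_corr = 43.92 μm/a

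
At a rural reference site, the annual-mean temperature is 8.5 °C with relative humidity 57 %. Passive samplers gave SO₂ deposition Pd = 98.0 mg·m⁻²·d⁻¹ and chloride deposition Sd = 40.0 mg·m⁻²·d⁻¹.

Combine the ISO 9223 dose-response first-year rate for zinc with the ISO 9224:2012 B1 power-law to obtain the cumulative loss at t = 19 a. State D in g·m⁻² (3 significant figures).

zinc: T≤10 °C ⇒ hinge +0.038·(8.5−10) = -0.0570
  Pd branch = 0.0129·Pd^0.44·e^(0.046·RH+f) = 1.261 μm/a
  Cl⁻ term: 0.0175·40.0^0.57·exp(0.008·57+0.085·8.5) = 0.4656
  r_corr = 1.261 + 0.4656 = 1.727 μm/a
Long-term exponent b (ISO 9224 Table 2, B1) = 0.813
  D(19) = 1.727 × 19^0.813 = 1.727 × 10.96 = 18.92 μm
  Mass loss = 18.92 μm × 7.14 g/cm³ = 135.1 g·m⁻²

D(19) = 135 g·m⁻²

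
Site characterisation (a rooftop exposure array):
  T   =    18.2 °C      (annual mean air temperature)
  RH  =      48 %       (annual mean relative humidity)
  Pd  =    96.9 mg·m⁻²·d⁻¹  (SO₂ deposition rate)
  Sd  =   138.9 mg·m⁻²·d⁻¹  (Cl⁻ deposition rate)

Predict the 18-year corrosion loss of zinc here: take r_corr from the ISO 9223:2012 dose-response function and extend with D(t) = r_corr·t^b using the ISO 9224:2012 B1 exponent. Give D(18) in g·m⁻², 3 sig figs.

D(18) = 187 g·m⁻²

zinc: f(T) = -0.071·(T−10) [T>10 °C] = -0.5822
  Pd branch = 0.0129·Pd^0.44·e^(0.046·RH+f) = 0.4905 μm/a
  Sd branch = 0.0175·Sd^0.57·e^(0.008·RH+0.085·T) = 2.009 μm/a
  r_corr = 0.4905 + 2.009 = 2.5 μm/a
ISO 9224: D(t) = r_corr · t^b with b = 0.813 (zinc, B1)
  D(18) = 2.5 × 18^0.813 = 2.5 × 10.48 = 26.21 μm
  Mass loss = 26.21 μm × 7.14 g/cm³ = 187.1 g·m⁻²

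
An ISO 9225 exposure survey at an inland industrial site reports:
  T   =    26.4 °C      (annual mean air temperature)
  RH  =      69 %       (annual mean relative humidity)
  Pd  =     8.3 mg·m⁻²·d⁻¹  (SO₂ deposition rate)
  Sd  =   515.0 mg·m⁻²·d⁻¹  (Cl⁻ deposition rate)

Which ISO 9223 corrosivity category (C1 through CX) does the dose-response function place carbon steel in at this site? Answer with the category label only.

carbon steel: temperature factor f = -0.054·(16.4) = -0.8856
  sulphur-dioxide contribution → 8.722 μm/a
  chloride contribution → 137.2 μm/a
  ⇒ r_corr(carbon steel) = 145.9 μm/a
Category bounds: 80…200 μm/a bracket r_corr ⇒ C5

C5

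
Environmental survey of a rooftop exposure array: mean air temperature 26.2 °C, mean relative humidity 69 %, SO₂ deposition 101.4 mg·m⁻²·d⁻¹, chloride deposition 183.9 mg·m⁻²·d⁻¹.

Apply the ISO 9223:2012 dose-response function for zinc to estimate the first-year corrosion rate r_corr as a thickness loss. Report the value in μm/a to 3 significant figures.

r_corr = 6.25 μm/a

zinc: f(T) = -0.071·(T−10) [T>10 °C] = -1.1502
  sulphur-dioxide contribution → 0.745 μm/a
  chloride contribution → 5.505 μm/a
  ⇒ r_corr(zinc) = 6.25 μm/a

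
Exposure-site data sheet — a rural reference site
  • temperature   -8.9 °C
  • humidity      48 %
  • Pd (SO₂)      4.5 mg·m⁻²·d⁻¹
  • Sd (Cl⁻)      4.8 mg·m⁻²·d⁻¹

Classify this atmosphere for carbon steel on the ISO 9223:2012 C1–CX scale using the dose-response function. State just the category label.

C2

carbon steel: T≤10 °C ⇒ hinge +0.150·(-8.9−10) = -2.8350
  SO₂ term: 1.77·4.5^0.52·exp(0.02·48-2.8350) = 0.5934
  Sd branch = 0.102·Sd^0.62·e^(0.033·RH+0.04·T) = 0.9211 μm/a
  r_corr = 0.5934 + 0.9211 = 1.514 μm/a
Category bounds: 1.3…25 μm/a bracket r_corr ⇒ C2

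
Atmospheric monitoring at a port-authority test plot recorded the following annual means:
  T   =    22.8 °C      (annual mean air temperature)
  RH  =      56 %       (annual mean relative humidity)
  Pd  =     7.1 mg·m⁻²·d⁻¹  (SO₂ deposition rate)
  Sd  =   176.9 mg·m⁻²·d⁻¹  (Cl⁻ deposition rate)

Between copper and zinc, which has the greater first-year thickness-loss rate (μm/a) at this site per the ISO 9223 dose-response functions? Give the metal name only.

zinc

copper: T>10 °C ⇒ hinge -0.080·(22.8−10) = -1.0240
  SO₂ term: 0.0053·7.1^0.26·exp(0.059·56-1.0240) = 0.08626
  Sd branch = 0.01025·Sd^0.27·e^(0.036·RH+0.049·T) = 0.9514 μm/a
  sum: 0.08626 + 0.9514 → r_corr = 1.038 μm/a
zinc: T>10 °C ⇒ hinge -0.071·(22.8−10) = -0.9088
  SO₂ term: 0.0129·7.1^0.44·exp(0.046·56-0.9088) = 0.1619
  Cl⁻ term: 0.0175·176.9^0.57·exp(0.008·56+0.085·22.8) = 3.635
  sum: 0.1619 + 3.635 → r_corr = 3.797 μm/a
Ordering by μm/a: zinc (3.8) > copper (1.04)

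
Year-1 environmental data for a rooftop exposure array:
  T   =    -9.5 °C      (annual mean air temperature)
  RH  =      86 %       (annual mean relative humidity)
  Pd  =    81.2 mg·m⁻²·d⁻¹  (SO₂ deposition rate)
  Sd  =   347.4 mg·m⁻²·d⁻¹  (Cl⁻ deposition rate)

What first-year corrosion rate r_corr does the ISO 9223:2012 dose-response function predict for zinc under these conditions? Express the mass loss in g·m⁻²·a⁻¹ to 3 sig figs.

zinc: temperature factor f = +0.038·(-19.5) = -0.7410
  sulphur-dioxide contribution → 2.224 μm/a
  chloride contribution → 0.4359 μm/a
  ⇒ r_corr(zinc) = 2.659 μm/a
Convert to mass loss: 2.659 μm/a × 7.14 g/cm³ = 18.99 g·m⁻²·a⁻¹

r_corr = 19.0 g·m⁻²·a⁻¹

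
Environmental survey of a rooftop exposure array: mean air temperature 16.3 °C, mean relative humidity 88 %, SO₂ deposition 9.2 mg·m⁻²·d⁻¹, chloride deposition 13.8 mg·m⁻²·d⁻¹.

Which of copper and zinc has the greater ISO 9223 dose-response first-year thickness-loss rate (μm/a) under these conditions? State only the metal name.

copper: T>10 °C ⇒ hinge -0.080·(16.3−10) = -0.5040
  Pd branch = 0.0053·Pd^0.26·e^(0.059·RH+f) = 1.025 μm/a
  Sd branch = 0.01025·Sd^0.27·e^(0.036·RH+0.049·T) = 1.1 μm/a
  r_corr = 1.025 + 1.1 = 2.125 μm/a
zinc: f(T) = -0.071·(T−10) [T>10 °C] = -0.4473
  SO₂ term: 0.0129·9.2^0.44·exp(0.046·88-0.4473) = 1.254
  Cl⁻ term: 0.0175·13.8^0.57·exp(0.008·88+0.085·16.3) = 0.6313
  sum: 1.254 + 0.6313 → r_corr = 1.886 μm/a
Ordering by μm/a: copper (2.12) > zinc (1.89)

copper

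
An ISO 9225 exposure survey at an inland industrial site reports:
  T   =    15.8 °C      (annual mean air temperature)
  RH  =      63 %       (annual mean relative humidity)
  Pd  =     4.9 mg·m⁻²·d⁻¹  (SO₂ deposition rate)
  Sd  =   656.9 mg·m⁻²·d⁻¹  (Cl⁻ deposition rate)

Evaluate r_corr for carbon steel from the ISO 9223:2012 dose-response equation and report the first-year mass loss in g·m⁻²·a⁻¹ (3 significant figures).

carbon steel: T>10 °C ⇒ hinge -0.054·(15.8−10) = -0.3132
  SO₂ term: 1.77·4.9^0.52·exp(0.02·63-0.3132) = 10.42
  Cl⁻ term: 0.102·656.9^0.62·exp(0.033·63+0.04·15.8) = 85.67
  r_corr = 10.42 + 85.67 = 96.09 μm/a
Convert to mass loss: 96.09 μm/a × 7.85 g/cm³ = 754.3 g·m⁻²·a⁻¹

r_corr = 754 g·m⁻²·a⁻¹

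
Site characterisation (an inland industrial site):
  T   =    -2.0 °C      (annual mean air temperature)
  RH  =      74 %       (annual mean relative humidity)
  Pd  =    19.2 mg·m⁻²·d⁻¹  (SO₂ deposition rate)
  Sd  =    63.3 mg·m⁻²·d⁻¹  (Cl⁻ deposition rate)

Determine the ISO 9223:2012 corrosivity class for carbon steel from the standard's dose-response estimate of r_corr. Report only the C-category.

C2

carbon steel: T≤10 °C ⇒ hinge +0.150·(-2.0−10) = -1.8000
  sulphur-dioxide contribution → 5.975 μm/a
  chloride contribution → 14.17 μm/a
  total first-year rate 20.14 μm/a
ISO 9223 Table 2 (carbon steel): 1.3 < 20.1 ≤ 25 μm/a ⇒ C2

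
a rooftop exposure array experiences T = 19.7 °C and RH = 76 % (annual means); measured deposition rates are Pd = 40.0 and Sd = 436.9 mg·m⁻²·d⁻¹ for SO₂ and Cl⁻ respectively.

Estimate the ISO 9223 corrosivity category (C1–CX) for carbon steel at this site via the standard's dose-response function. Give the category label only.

carbon steel: f(T) = -0.054·(T−10) [T>10 °C] = -0.5238
  sulphur-dioxide contribution → 32.64 μm/a
  chloride contribution → 119.4 μm/a
  ⇒ r_corr(carbon steel) = 152.1 μm/a
Category bounds: 80…200 μm/a bracket r_corr ⇒ C5

C5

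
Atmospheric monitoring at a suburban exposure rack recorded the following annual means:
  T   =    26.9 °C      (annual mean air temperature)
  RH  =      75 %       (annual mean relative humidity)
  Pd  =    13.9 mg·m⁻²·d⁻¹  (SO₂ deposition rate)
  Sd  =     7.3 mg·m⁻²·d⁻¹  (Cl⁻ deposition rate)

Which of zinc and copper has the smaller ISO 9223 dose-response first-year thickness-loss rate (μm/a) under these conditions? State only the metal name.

copper

zinc: f(T) = -0.071·(T−10) [T>10 °C] = -1.1999
  sulphur-dioxide contribution → 0.3897 μm/a
  chloride contribution → 0.9744 μm/a
  total first-year rate 1.364 μm/a
copper: temperature factor f = -0.080·(16.9) = -1.3520
  sulphur-dioxide contribution → 0.227 μm/a
  chloride contribution → 0.9747 μm/a
  ⇒ r_corr(copper) = 1.202 μm/a
Ordering by μm/a: zinc (1.36) > copper (1.2)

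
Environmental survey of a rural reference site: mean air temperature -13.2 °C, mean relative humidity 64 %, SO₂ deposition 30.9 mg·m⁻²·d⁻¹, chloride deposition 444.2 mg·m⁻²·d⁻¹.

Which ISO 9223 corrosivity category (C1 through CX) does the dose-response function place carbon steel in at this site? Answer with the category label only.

C2

carbon steel: temperature factor f = +0.150·(-23.2) = -3.4800
  SO₂ term: 1.77·30.9^0.52·exp(0.02·64-3.4800) = 1.168
  Cl⁻ term: 0.102·444.2^0.62·exp(0.033·64+0.04·-13.2) = 21.78
  r_corr = 1.168 + 21.78 = 22.95 μm/a
ISO 9223 Table 2 (carbon steel): 1.3 < 22.9 ≤ 25 μm/a ⇒ C2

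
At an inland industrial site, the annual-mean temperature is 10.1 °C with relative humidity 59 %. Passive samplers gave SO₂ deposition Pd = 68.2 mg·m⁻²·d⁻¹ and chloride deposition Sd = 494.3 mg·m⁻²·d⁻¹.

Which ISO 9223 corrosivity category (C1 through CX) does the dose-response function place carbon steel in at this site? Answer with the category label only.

carbon steel: f(T) = -0.054·(T−10) [T>10 °C] = -0.0054
  Pd branch = 1.77·Pd^0.52·e^(0.02·RH+f) = 51.48 μm/a
  Sd branch = 0.102·Sd^0.62·e^(0.033·RH+0.04·T) = 50.11 μm/a
  r_corr = 51.48 + 50.11 = 101.6 μm/a
102 μm/a falls in (80, 200] for carbon steel → category C5

C5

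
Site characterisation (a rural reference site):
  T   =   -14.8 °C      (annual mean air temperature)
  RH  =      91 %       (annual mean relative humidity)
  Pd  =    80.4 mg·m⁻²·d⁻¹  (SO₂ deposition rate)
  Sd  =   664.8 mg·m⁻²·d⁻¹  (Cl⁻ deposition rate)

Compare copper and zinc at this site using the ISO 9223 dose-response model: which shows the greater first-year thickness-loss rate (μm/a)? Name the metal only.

copper: temperature factor f = +0.126·(-24.8) = -3.1248
  sulphur-dioxide contribution → 0.1564 μm/a
  chloride contribution → 0.7597 μm/a
  total first-year rate 0.9161 μm/a
zinc: f(T) = +0.038·(T−10) [T≤10 °C] = -0.9424
  sulphur-dioxide contribution → 2.278 μm/a
  chloride contribution → 0.4186 μm/a
  ⇒ r_corr(zinc) = 2.697 μm/a
Ordering by μm/a: zinc (2.7) > copper (0.916)

zinc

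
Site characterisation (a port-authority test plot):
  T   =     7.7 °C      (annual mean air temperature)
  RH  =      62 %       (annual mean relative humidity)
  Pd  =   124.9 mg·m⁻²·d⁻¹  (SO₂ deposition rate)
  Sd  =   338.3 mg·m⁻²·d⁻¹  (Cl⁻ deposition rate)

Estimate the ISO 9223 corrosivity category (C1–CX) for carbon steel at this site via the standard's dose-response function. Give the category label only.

C5

carbon steel: T≤10 °C ⇒ hinge +0.150·(7.7−10) = -0.3450
  SO₂ term: 1.77·124.9^0.52·exp(0.02·62-0.3450) = 53.32
  Cl⁻ term: 0.102·338.3^0.62·exp(0.033·62+0.04·7.7) = 39.73
  sum: 53.32 + 39.73 → r_corr = 93.05 μm/a
Category bounds: 80…200 μm/a bracket r_corr ⇒ C5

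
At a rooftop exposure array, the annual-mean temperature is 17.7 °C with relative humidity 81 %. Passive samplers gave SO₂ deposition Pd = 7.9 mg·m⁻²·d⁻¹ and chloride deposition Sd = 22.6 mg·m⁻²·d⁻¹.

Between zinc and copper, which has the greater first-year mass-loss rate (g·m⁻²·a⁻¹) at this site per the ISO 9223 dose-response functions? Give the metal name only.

copper

zinc: T>10 °C ⇒ hinge -0.071·(17.7−10) = -0.5467
  sulphur-dioxide contribution → 0.7697 μm/a
  chloride contribution → 0.8906 μm/a
  ⇒ r_corr(zinc) = 1.66 μm/a
  mass loss = 1.66 μm/a × 7.14 g/cm³ = 11.85 g·m⁻²·a⁻¹
copper: f(T) = -0.080·(T−10) [T>10 °C] = -0.6160
  sulphur-dioxide contribution → 0.5829 μm/a
  chloride contribution → 1.046 μm/a
  total first-year rate 1.629 μm/a
  mass loss = 1.629 μm/a × 8.96 g/cm³ = 14.59 g·m⁻²·a⁻¹
Ordering by g·m⁻²·a⁻¹: copper (14.6) > zinc (11.9)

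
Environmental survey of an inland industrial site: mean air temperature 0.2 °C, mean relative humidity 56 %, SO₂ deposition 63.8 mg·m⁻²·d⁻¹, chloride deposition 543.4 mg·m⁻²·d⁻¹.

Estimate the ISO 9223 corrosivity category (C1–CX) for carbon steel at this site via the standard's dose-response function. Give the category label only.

C3

carbon steel: T≤10 °C ⇒ hinge +0.150·(0.2−10) = -1.4700
  sulphur-dioxide contribution → 10.83 μm/a
  chloride contribution → 32.39 μm/a
  total first-year rate 43.22 μm/a
ISO 9223 Table 2 (carbon steel): 25 < 43.2 ≤ 50 μm/a ⇒ C3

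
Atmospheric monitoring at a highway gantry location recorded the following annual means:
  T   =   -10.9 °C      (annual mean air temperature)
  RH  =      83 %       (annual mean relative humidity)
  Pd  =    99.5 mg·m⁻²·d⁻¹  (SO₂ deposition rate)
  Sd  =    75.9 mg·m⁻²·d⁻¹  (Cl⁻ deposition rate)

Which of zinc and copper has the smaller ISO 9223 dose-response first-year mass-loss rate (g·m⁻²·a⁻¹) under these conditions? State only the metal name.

copper

zinc: temperature factor f = +0.038·(-20.9) = -0.7942
  Pd branch = 0.0129·Pd^0.44·e^(0.046·RH+f) = 2.008 μm/a
  Cl⁻ term: 0.0175·75.9^0.57·exp(0.008·83+0.085·-10.9) = 0.1588
  sum: 2.008 + 0.1588 → r_corr = 2.167 μm/a
  mass loss = 2.167 μm/a × 7.14 g/cm³ = 15.47 g·m⁻²·a⁻¹
copper: temperature factor f = +0.126·(-20.9) = -2.6334
  SO₂ term: 0.0053·99.5^0.26·exp(0.059·83-2.6334) = 0.1686
  Sd branch = 0.01025·Sd^0.27·e^(0.036·RH+0.049·T) = 0.3838 μm/a
  sum: 0.1686 + 0.3838 → r_corr = 0.5524 μm/a
  mass loss = 0.5524 μm/a × 8.96 g/cm³ = 4.949 g·m⁻²·a⁻¹
Ordering by g·m⁻²·a⁻¹: zinc (15.5) > copper (4.95)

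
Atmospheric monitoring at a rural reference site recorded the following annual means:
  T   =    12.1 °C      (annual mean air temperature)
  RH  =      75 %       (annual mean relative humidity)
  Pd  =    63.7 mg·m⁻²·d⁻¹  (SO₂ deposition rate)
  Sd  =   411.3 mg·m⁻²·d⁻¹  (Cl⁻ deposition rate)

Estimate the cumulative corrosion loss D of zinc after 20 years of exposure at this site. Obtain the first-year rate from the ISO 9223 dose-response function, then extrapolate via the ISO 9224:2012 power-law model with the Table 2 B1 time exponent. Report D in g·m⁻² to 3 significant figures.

D(20) = 402 g·m⁻²

zinc: temperature factor f = -0.071·(2.1) = -0.1491
  Pd branch = 0.0129·Pd^0.44·e^(0.046·RH+f) = 2.178 μm/a
  Cl⁻ term: 0.0175·411.3^0.57·exp(0.008·75+0.085·12.1) = 2.756
  r_corr = 2.178 + 2.756 = 4.934 μm/a
Power-law: D(20) = r_corr · 20^0.813
  D(20) = 4.934 × 20^0.813 = 4.934 × 11.42 = 56.36 μm
  Mass loss = 56.36 μm × 7.14 g/cm³ = 402.4 g·m⁻²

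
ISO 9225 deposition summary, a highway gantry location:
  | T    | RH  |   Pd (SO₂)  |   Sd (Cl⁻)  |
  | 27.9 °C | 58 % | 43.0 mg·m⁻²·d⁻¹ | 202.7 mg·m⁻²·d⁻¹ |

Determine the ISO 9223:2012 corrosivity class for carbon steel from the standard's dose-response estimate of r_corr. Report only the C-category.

C4

carbon steel: f(T) = -0.054·(T−10) [T>10 °C] = -0.9666
  sulphur-dioxide contribution → 15.18 μm/a
  chloride contribution → 56.85 μm/a
  ⇒ r_corr(carbon steel) = 72.04 μm/a
ISO 9223 Table 2 (carbon steel): 50 < 72 ≤ 80 μm/a ⇒ C4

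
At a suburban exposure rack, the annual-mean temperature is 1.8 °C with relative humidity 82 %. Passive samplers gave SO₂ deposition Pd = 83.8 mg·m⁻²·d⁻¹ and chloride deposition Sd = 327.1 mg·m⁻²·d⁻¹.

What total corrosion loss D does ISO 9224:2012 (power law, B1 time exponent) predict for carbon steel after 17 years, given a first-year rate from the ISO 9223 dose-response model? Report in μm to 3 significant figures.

carbon steel: temperature factor f = +0.150·(-8.2) = -1.2300
  SO₂ term: 1.77·83.8^0.52·exp(0.02·82-1.2300) = 26.68
  Cl⁻ term: 0.102·327.1^0.62·exp(0.033·82+0.04·1.8) = 59.45
  r_corr = 26.68 + 59.45 = 86.13 μm/a
Long-term exponent b (ISO 9224 Table 2, B1) = 0.523
  D(17) = 86.13 × 17^0.523 = 86.13 × 4.401 = 379 μm

D(17) = 379 μm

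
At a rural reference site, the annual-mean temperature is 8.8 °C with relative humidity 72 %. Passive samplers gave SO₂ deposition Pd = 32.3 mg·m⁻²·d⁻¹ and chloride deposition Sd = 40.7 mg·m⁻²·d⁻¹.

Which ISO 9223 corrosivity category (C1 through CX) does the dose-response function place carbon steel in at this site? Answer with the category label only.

C4

carbon steel: temperature factor f = +0.150·(-1.2) = -0.1800
  SO₂ term: 1.77·32.3^0.52·exp(0.02·72-0.1800) = 38.02
  Cl⁻ term: 0.102·40.7^0.62·exp(0.033·72+0.04·8.8) = 15.53
  sum: 38.02 + 15.53 → r_corr = 53.55 μm/a
Category bounds: 50…80 μm/a bracket r_corr ⇒ C4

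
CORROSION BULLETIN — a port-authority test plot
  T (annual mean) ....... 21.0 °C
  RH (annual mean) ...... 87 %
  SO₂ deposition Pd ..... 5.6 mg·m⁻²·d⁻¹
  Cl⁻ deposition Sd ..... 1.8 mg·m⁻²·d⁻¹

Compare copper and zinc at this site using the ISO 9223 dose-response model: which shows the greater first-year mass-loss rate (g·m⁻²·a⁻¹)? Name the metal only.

copper: T>10 °C ⇒ hinge -0.080·(21.0−10) = -0.8800
  Pd branch = 0.0053·Pd^0.26·e^(0.059·RH+f) = 0.5833 μm/a
  Sd branch = 0.01025·Sd^0.27·e^(0.036·RH+0.049·T) = 0.7705 μm/a
  sum: 0.5833 + 0.7705 → r_corr = 1.354 μm/a
  mass loss = 1.354 μm/a × 8.96 g/cm³ = 12.13 g·m⁻²·a⁻¹
zinc: T>10 °C ⇒ hinge -0.071·(21.0−10) = -0.7810
  Pd branch = 0.0129·Pd^0.44·e^(0.046·RH+f) = 0.6897 μm/a
  Sd branch = 0.0175·Sd^0.57·e^(0.008·RH+0.085·T) = 0.2924 μm/a
  r_corr = 0.6897 + 0.2924 = 0.9821 μm/a
  mass loss = 0.9821 μm/a × 7.14 g/cm³ = 7.012 g·m⁻²·a⁻¹
Ordering by g·m⁻²·a⁻¹: copper (12.1) > zinc (7.01)

copper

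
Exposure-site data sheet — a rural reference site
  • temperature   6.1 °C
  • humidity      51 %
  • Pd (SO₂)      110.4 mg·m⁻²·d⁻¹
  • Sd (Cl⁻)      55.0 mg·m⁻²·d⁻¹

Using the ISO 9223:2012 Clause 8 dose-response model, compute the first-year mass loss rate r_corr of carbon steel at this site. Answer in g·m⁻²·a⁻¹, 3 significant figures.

r_corr = 314 g·m⁻²·a⁻¹

carbon steel: f(T) = +0.150·(T−10) [T≤10 °C] = -0.5850
  sulphur-dioxide contribution → 31.57 μm/a
  chloride contribution → 8.404 μm/a
  ⇒ r_corr(carbon steel) = 39.97 μm/a
Convert to mass loss: 39.97 μm/a × 7.85 g/cm³ = 313.8 g·m⁻²·a⁻¹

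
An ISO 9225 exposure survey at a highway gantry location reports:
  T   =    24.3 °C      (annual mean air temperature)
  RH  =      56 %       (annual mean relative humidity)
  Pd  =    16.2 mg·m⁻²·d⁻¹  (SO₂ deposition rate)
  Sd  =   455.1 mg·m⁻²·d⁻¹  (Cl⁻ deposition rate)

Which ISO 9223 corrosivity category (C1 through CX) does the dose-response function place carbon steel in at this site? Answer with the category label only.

C5

carbon steel: T>10 °C ⇒ hinge -0.054·(24.3−10) = -0.7722
  SO₂ term: 1.77·16.2^0.52·exp(0.02·56-0.7722) = 10.67
  Cl⁻ term: 0.102·455.1^0.62·exp(0.033·56+0.04·24.3) = 76.09
  sum: 10.67 + 76.09 → r_corr = 86.76 μm/a
86.8 μm/a falls in (80, 200] for carbon steel → category C5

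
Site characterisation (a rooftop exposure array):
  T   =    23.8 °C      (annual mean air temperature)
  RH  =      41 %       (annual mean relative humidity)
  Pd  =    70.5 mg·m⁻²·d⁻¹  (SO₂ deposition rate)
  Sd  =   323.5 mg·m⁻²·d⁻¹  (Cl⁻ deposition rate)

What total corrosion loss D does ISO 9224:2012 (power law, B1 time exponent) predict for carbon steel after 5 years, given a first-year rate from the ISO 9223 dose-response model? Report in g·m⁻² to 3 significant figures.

D(5) = 988 g·m⁻²

carbon steel: T>10 °C ⇒ hinge -0.054·(23.8−10) = -0.7452
  SO₂ term: 1.77·70.5^0.52·exp(0.02·41-0.7452) = 17.44
  Cl⁻ term: 0.102·323.5^0.62·exp(0.033·41+0.04·23.8) = 36.79
  sum: 17.44 + 36.79 → r_corr = 54.23 μm/a
ISO 9224: D(t) = r_corr · t^b with b = 0.523 (carbon steel, B1)
  D(5) = 54.23 × 5^0.523 = 54.23 × 2.32 = 125.8 μm
  Mass loss = 125.8 μm × 7.85 g/cm³ = 987.8 g·m⁻²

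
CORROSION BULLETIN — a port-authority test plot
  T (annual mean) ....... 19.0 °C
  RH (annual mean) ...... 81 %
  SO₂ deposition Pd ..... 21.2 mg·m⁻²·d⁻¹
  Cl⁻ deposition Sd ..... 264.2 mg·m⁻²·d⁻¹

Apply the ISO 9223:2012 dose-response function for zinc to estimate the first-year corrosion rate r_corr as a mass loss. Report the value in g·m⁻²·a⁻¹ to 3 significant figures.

zinc: T>10 °C ⇒ hinge -0.071·(19.0−10) = -0.6390
  Pd branch = 0.0129·Pd^0.44·e^(0.046·RH+f) = 1.084 μm/a
  Cl⁻ term: 0.0175·264.2^0.57·exp(0.008·81+0.085·19.0) = 4.04
  r_corr = 1.084 + 4.04 = 5.123 μm/a
Convert to mass loss: 5.123 μm/a × 7.14 g/cm³ = 36.58 g·m⁻²·a⁻¹

r_corr = 36.6 g·m⁻²·a⁻¹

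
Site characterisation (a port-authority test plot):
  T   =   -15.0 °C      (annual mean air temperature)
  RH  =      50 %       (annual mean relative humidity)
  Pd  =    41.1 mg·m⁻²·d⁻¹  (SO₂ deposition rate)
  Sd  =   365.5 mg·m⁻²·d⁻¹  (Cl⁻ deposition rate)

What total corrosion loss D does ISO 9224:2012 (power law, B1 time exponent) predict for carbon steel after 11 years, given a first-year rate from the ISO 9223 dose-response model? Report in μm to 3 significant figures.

D(11) = 42.4 μm

carbon steel: temperature factor f = +0.150·(-25.0) = -3.7500
  Pd branch = 1.77·Pd^0.52·e^(0.02·RH+f) = 0.7814 μm/a
  Sd branch = 0.102·Sd^0.62·e^(0.033·RH+0.04·T) = 11.31 μm/a
  r_corr = 0.7814 + 11.31 = 12.09 μm/a
Long-term exponent b (ISO 9224 Table 2, B1) = 0.523
  D(11) = 12.09 × 11^0.523 = 12.09 × 3.505 = 42.39 μm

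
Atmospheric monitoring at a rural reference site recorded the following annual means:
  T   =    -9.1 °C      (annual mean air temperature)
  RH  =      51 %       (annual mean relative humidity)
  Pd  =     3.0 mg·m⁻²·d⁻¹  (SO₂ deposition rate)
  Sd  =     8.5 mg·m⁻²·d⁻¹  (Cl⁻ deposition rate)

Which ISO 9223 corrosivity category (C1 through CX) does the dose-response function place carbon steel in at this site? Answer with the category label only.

C2

carbon steel: f(T) = +0.150·(T−10) [T≤10 °C] = -2.8650
  Pd branch = 1.77·Pd^0.52·e^(0.02·RH+f) = 0.4952 μm/a
  Cl⁻ term: 0.102·8.5^0.62·exp(0.033·51+0.04·-9.1) = 1.438
  sum: 0.4952 + 1.438 → r_corr = 1.933 μm/a
Category bounds: 1.3…25 μm/a bracket r_corr ⇒ C2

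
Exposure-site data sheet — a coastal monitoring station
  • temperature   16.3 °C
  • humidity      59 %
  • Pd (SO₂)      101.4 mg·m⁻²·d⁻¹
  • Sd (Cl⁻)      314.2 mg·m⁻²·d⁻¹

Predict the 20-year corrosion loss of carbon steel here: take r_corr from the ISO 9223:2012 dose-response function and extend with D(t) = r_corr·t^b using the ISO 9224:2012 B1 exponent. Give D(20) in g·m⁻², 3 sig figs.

D(20) = 3.53e+03 g·m⁻²

carbon steel: T>10 °C ⇒ hinge -0.054·(16.3−10) = -0.3402
  Pd branch = 1.77·Pd^0.52·e^(0.02·RH+f) = 45.27 μm/a
  Cl⁻ term: 0.102·314.2^0.62·exp(0.033·59+0.04·16.3) = 48.48
  sum: 45.27 + 48.48 → r_corr = 93.76 μm/a
ISO 9224: D(t) = r_corr · t^b with b = 0.523 (carbon steel, B1)
  D(20) = 93.76 × 20^0.523 = 93.76 × 4.791 = 449.2 μm
  Mass loss = 449.2 μm × 7.85 g/cm³ = 3526 g·m⁻²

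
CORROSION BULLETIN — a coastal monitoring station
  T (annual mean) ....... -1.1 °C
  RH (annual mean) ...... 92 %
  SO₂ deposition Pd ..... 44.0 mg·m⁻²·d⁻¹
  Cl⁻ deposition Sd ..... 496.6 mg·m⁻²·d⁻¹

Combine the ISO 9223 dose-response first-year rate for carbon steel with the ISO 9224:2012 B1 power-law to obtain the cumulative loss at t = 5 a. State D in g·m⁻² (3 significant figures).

D(5) = 2.01e+03 g·m⁻²

carbon steel: f(T) = +0.150·(T−10) [T≤10 °C] = -1.6650
  sulphur-dioxide contribution → 15.09 μm/a
  chloride contribution → 95.4 μm/a
  ⇒ r_corr(carbon steel) = 110.5 μm/a
Power-law: D(5) = r_corr · 5^0.523
  D(5) = 110.5 × 5^0.523 = 110.5 × 2.32 = 256.4 μm
  Mass loss = 256.4 μm × 7.85 g/cm³ = 2012 g·m⁻²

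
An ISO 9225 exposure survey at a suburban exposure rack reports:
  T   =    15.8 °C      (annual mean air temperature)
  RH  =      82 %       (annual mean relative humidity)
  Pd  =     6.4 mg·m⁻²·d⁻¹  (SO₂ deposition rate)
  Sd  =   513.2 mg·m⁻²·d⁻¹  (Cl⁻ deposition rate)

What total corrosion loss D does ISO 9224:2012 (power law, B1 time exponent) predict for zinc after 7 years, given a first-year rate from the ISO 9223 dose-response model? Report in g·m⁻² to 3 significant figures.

D(7) = 187 g·m⁻²

zinc: T>10 °C ⇒ hinge -0.071·(15.8−10) = -0.4118
  Pd branch = 0.0129·Pd^0.44·e^(0.046·RH+f) = 0.8407 μm/a
  Cl⁻ term: 0.0175·513.2^0.57·exp(0.008·82+0.085·15.8) = 4.53
  sum: 0.8407 + 4.53 → r_corr = 5.37 μm/a
Long-term exponent b (ISO 9224 Table 2, B1) = 0.813
  D(7) = 5.37 × 7^0.813 = 5.37 × 4.865 = 26.13 μm
  Mass loss = 26.13 μm × 7.14 g/cm³ = 186.5 g·m⁻²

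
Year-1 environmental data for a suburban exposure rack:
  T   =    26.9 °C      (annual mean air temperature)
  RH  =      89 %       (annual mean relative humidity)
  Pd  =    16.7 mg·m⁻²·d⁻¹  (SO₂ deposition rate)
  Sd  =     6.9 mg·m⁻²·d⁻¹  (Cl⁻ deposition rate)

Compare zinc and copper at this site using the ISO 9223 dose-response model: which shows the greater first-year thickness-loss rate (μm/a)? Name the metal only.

zinc: temperature factor f = -0.071·(16.9) = -1.1999
  sulphur-dioxide contribution → 0.8044 μm/a
  chloride contribution → 1.055 μm/a
  ⇒ r_corr(zinc) = 1.86 μm/a
copper: temperature factor f = -0.080·(16.9) = -1.3520
  sulphur-dioxide contribution → 0.5439 μm/a
  chloride contribution → 1.589 μm/a
  total first-year rate 2.133 μm/a
Ordering by μm/a: copper (2.13) > zinc (1.86)

copper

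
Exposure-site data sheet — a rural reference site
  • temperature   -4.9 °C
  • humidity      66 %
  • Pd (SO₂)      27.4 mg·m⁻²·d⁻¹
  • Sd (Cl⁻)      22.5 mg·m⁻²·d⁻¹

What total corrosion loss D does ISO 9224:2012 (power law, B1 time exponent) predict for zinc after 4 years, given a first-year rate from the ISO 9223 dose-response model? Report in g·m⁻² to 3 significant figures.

D(4) = 17.0 g·m⁻²

zinc: f(T) = +0.038·(T−10) [T≤10 °C] = -0.5662
  SO₂ term: 0.0129·27.4^0.44·exp(0.046·66-0.5662) = 0.6544
  Sd branch = 0.0175·Sd^0.57·e^(0.008·RH+0.085·T) = 0.1154 μm/a
  sum: 0.6544 + 0.1154 → r_corr = 0.7698 μm/a
Long-term exponent b (ISO 9224 Table 2, B1) = 0.813
  D(4) = 0.7698 × 4^0.813 = 0.7698 × 3.087 = 2.376 μm
  Mass loss = 2.376 μm × 7.14 g/cm³ = 16.96 g·m⁻²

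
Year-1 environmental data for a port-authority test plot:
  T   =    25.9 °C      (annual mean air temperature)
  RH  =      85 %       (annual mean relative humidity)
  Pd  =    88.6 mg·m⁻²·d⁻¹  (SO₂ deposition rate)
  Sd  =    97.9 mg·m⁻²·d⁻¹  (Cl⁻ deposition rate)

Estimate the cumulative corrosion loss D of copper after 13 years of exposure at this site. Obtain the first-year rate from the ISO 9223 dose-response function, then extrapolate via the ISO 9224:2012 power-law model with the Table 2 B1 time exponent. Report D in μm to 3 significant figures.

D(13) = 18.8 μm

copper: f(T) = -0.080·(T−10) [T>10 °C] = -1.2720
  sulphur-dioxide contribution → 0.7181 μm/a
  chloride contribution → 2.681 μm/a
  total first-year rate 3.399 μm/a
Long-term exponent b (ISO 9224 Table 2, B1) = 0.667
  D(13) = 3.399 × 13^0.667 = 3.399 × 5.534 = 18.81 μm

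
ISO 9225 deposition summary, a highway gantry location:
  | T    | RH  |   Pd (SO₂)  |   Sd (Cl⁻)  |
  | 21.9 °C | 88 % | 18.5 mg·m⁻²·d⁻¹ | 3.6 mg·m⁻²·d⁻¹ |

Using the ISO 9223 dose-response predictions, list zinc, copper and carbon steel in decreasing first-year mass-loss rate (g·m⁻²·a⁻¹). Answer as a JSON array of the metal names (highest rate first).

zinc: T>10 °C ⇒ hinge -0.071·(21.9−10) = -0.8449
  SO₂ term: 0.0129·18.5^0.44·exp(0.046·88-0.8449) = 1.146
  Cl⁻ term: 0.0175·3.6^0.57·exp(0.008·88+0.085·21.9) = 0.4724
  r_corr = 1.146 + 0.4724 = 1.619 μm/a
  mass loss = 1.619 μm/a × 7.14 g/cm³ = 11.56 g·m⁻²·a⁻¹
copper: f(T) = -0.080·(T−10) [T>10 °C] = -0.9520
  Pd branch = 0.0053·Pd^0.26·e^(0.059·RH+f) = 0.7855 μm/a
  Cl⁻ term: 0.01025·3.6^0.27·exp(0.036·88+0.049·21.9) = 1.006
  r_corr = 0.7855 + 1.006 = 1.792 μm/a
  mass loss = 1.792 μm/a × 8.96 g/cm³ = 16.06 g·m⁻²·a⁻¹
carbon steel: temperature factor f = -0.054·(11.9) = -0.6426
  SO₂ term: 1.77·18.5^0.52·exp(0.02·88-0.6426) = 24.67
  Cl⁻ term: 0.102·3.6^0.62·exp(0.033·88+0.04·21.9) = 9.889
  r_corr = 24.67 + 9.889 = 34.56 μm/a
  mass loss = 34.56 μm/a × 7.85 g/cm³ = 271.3 g·m⁻²·a⁻¹
Ordering by g·m⁻²·a⁻¹: carbon steel (271) > copper (16.1) > zinc (11.6)

["carbon steel", "copper", "zinc"]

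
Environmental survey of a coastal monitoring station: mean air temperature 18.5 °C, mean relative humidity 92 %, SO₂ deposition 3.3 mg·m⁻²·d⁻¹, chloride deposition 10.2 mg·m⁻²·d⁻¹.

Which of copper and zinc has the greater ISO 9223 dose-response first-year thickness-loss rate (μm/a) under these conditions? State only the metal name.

copper: temperature factor f = -0.080·(8.5) = -0.6800
  Pd branch = 0.0053·Pd^0.26·e^(0.059·RH+f) = 0.8339 μm/a
  Sd branch = 0.01025·Sd^0.27·e^(0.036·RH+0.049·T) = 1.304 μm/a
  r_corr = 0.8339 + 1.304 = 2.137 μm/a
zinc: f(T) = -0.071·(T−10) [T>10 °C] = -0.6035
  SO₂ term: 0.0129·3.3^0.44·exp(0.046·92-0.6035) = 0.8214
  Cl⁻ term: 0.0175·10.2^0.57·exp(0.008·92+0.085·18.5) = 0.6615
  sum: 0.8214 + 0.6615 → r_corr = 1.483 μm/a
Ordering by μm/a: copper (2.14) > zinc (1.48)

copper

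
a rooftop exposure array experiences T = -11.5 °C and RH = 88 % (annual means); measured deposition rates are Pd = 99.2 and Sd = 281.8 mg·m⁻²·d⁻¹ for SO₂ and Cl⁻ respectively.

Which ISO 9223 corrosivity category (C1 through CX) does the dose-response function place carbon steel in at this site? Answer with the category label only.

carbon steel: T≤10 °C ⇒ hinge +0.150·(-11.5−10) = -3.2250
  sulphur-dioxide contribution → 4.466 μm/a
  chloride contribution → 38.81 μm/a
  total first-year rate 43.28 μm/a
Category bounds: 25…50 μm/a bracket r_corr ⇒ C3

C3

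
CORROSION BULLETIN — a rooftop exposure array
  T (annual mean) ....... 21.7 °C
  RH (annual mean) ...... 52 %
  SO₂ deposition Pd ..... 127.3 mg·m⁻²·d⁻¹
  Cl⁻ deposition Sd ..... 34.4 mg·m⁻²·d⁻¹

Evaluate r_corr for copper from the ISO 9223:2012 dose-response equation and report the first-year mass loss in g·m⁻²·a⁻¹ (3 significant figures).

r_corr = 5.91 g·m⁻²·a⁻¹

copper: temperature factor f = -0.080·(11.7) = -0.9360
  Pd branch = 0.0053·Pd^0.26·e^(0.059·RH+f) = 0.1576 μm/a
  Cl⁻ term: 0.01025·34.4^0.27·exp(0.036·52+0.049·21.7) = 0.5016
  r_corr = 0.1576 + 0.5016 = 0.6592 μm/a
Convert to mass loss: 0.6592 μm/a × 8.96 g/cm³ = 5.906 g·m⁻²·a⁻¹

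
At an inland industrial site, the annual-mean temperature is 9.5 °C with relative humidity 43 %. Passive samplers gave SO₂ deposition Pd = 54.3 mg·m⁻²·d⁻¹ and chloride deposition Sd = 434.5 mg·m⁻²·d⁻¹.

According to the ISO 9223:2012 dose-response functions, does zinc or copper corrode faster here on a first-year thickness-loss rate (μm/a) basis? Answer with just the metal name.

zinc

zinc: f(T) = +0.038·(T−10) [T≤10 °C] = -0.0190
  sulphur-dioxide contribution → 0.5305 μm/a
  chloride contribution → 1.765 μm/a
  ⇒ r_corr(zinc) = 2.296 μm/a
copper: T≤10 °C ⇒ hinge +0.126·(9.5−10) = -0.0630
  sulphur-dioxide contribution → 0.1777 μm/a
  chloride contribution → 0.3958 μm/a
  total first-year rate 0.5735 μm/a
Ordering by μm/a: zinc (2.3) > copper (0.573)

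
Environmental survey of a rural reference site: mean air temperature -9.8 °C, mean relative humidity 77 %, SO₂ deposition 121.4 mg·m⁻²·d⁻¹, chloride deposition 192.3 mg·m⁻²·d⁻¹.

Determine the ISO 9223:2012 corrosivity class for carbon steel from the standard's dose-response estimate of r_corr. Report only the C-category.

C3

carbon steel: T≤10 °C ⇒ hinge +0.150·(-9.8−10) = -2.9700
  Pd branch = 1.77·Pd^0.52·e^(0.02·RH+f) = 5.137 μm/a
  Cl⁻ term: 0.102·192.3^0.62·exp(0.033·77+0.04·-9.8) = 22.8
  r_corr = 5.137 + 22.8 = 27.94 μm/a
Category bounds: 25…50 μm/a bracket r_corr ⇒ C3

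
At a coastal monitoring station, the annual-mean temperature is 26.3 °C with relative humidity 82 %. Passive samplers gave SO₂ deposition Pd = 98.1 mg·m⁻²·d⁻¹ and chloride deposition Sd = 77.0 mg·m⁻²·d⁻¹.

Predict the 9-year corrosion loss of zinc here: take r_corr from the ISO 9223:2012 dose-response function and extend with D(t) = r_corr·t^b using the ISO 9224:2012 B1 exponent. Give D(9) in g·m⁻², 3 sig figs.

D(9) = 216 g·m⁻²

zinc: T>10 °C ⇒ hinge -0.071·(26.3−10) = -1.1573
  SO₂ term: 0.0129·98.1^0.44·exp(0.046·82-1.1573) = 1.326
  Sd branch = 0.0175·Sd^0.57·e^(0.008·RH+0.085·T) = 3.751 μm/a
  r_corr = 1.326 + 3.751 = 5.076 μm/a
ISO 9224: D(t) = r_corr · t^b with b = 0.813 (zinc, B1)
  D(9) = 5.076 × 9^0.813 = 5.076 × 5.968 = 30.29 μm
  Mass loss = 30.29 μm × 7.14 g/cm³ = 216.3 g·m⁻²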